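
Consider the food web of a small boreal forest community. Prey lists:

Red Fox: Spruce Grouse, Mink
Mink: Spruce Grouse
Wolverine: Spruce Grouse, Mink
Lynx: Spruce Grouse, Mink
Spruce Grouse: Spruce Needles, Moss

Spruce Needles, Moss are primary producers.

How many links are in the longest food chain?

3 links

One longest chain: Spruce Needles → Spruce Grouse → Mink → Lynx.
It has 4 species and 3 links.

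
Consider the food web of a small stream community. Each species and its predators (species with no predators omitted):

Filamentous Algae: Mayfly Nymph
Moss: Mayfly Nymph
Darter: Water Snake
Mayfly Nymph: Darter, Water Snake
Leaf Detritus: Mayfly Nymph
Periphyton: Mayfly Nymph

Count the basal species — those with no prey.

Basal species (no prey listed): Leaf Detritus, Moss, Filamentous Algae, Periphyton.
Count: 4.

4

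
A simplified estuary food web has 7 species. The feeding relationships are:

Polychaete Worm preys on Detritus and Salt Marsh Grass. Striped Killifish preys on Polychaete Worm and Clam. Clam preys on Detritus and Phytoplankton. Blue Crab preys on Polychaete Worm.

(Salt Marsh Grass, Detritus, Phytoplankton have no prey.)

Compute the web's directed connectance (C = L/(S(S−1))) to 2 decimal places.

C = 0.17

The web has S = 7 species and L = 7 feeding links.
C = L / (S(S−1)) = 7 / 42 = 0.1667 ≈ 0.17.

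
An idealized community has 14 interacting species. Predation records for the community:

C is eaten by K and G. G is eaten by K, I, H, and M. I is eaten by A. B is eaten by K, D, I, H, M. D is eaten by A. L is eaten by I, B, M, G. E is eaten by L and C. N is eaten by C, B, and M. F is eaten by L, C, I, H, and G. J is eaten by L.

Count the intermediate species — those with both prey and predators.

6

Intermediate species (has both prey and predators): C, L, G, B, D, I.
Count: 6.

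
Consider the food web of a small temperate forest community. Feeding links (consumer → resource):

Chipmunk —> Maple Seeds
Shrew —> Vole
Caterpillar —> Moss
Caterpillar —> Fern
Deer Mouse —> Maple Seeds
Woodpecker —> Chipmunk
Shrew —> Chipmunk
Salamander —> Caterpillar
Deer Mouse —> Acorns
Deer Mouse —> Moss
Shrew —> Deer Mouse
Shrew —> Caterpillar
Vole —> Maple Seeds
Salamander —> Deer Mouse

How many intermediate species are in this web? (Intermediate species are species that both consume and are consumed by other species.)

Intermediate species (has both prey and predators): Deer Mouse, Vole, Chipmunk, Caterpillar.
Count: 4.

4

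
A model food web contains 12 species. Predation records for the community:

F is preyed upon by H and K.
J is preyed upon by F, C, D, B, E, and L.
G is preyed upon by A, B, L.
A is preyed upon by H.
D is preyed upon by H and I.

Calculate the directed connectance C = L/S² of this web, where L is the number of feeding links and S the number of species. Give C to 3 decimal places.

C = 0.097

The web has S = 12 species and L = 14 feeding links.
C = L / S² = 14 / 144 = 0.0972 ≈ 0.097.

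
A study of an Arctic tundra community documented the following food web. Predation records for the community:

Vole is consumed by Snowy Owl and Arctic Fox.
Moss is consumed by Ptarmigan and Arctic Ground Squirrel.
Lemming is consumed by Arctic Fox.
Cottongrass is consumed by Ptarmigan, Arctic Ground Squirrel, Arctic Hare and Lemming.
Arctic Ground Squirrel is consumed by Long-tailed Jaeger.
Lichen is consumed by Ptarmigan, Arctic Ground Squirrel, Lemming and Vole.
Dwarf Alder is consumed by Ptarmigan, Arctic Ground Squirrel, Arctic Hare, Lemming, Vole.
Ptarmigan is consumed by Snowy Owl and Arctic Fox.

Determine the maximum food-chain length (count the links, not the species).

One longest chain: Dwarf Alder → Vole → Snowy Owl.
It has 3 species and 2 links.

2 links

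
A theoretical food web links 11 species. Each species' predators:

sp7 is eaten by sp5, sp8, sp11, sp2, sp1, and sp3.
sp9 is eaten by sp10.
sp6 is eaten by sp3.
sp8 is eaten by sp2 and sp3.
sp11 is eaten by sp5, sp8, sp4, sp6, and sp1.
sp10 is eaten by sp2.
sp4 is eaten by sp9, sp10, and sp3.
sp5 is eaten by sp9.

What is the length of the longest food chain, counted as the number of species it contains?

6 species

One longest chain: sp7 → sp11 → sp4 → sp9 → sp10 → sp2.
It has 6 species and 5 links.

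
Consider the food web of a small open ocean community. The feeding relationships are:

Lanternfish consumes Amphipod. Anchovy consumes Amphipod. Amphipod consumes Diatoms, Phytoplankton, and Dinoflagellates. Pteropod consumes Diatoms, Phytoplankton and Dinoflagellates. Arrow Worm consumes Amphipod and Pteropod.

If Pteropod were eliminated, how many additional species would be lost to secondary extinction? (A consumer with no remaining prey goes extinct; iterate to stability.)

Remove Pteropod.
Every predator of it retains at least one other prey: Arrow Worm still has Amphipod.
No consumer loses all prey, so no secondary extinctions occur.

0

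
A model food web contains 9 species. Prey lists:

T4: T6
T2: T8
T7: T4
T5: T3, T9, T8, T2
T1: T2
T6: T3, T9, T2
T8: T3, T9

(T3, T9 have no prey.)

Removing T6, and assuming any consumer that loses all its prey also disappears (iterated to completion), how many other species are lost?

2

Remove T6.
Round 1: T4 (all prey gone) → extinct.
Round 2: T7 (all prey gone) → extinct.
No further losses. Total secondary extinctions: 2.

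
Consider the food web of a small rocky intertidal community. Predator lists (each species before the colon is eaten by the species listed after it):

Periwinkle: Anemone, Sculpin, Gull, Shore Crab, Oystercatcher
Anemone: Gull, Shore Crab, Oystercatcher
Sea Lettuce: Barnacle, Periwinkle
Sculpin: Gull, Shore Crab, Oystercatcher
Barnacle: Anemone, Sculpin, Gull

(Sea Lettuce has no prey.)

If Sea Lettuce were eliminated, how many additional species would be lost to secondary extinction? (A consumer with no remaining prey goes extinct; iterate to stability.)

Remove Sea Lettuce.
Round 1: Barnacle (all prey gone), Periwinkle (all prey gone) → extinct.
Round 2: Anemone (all prey gone), Sculpin (all prey gone) → extinct.
Round 3: Gull (all prey gone), Shore Crab (all prey gone), Oystercatcher (all prey gone) → extinct.
No further losses. Total secondary extinctions: 7.

7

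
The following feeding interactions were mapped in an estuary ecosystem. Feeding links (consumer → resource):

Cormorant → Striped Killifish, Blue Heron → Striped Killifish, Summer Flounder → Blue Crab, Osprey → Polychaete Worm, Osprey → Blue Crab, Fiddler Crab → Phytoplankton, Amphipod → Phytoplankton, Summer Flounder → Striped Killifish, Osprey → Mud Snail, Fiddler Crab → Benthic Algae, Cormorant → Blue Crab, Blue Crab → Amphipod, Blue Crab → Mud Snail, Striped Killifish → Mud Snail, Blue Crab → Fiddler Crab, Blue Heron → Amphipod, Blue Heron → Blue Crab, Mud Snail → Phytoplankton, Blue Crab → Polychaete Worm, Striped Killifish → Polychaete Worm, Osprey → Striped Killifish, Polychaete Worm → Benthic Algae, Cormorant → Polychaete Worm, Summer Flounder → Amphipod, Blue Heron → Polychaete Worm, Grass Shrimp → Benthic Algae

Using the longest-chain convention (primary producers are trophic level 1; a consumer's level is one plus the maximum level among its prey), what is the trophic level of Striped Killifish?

Trophic level 3

Phytoplankton is a producer → level 1.
Mud Snail eats Phytoplankton → level 2.
Striped Killifish eats Mud Snail (level 2); other prey at levels: Polychaete Worm 2 → level 3.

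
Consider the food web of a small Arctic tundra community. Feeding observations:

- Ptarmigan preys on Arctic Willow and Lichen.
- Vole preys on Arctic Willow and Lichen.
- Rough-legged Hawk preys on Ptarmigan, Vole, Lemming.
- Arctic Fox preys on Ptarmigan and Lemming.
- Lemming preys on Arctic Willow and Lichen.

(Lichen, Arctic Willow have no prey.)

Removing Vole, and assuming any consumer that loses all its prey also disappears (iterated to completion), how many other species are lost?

Remove Vole.
Every predator of it retains at least one other prey: Rough-legged Hawk still has Ptarmigan, Lemming.
No consumer loses all prey, so no secondary extinctions occur.

0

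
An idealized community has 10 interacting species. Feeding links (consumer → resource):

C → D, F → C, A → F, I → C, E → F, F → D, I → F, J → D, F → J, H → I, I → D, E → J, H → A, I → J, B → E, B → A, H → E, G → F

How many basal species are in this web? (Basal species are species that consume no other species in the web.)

Basal species (no prey listed): D.
Count: 1.

1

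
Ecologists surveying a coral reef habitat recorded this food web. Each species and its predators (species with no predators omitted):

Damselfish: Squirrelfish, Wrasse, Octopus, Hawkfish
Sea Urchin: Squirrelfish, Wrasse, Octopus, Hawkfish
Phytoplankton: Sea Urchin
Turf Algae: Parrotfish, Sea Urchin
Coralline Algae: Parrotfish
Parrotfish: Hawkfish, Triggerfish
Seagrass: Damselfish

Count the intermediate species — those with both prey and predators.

Intermediate species (has both prey and predators): Damselfish, Parrotfish, Sea Urchin.
Count: 3.

3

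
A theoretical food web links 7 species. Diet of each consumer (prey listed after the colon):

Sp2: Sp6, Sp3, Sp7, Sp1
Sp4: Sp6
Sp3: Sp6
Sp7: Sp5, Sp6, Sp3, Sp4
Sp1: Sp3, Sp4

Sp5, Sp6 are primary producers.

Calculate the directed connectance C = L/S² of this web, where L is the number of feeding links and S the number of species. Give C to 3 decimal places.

The web has S = 7 species and L = 12 feeding links.
C = L / S² = 12 / 49 = 0.2449 ≈ 0.245.

C = 0.245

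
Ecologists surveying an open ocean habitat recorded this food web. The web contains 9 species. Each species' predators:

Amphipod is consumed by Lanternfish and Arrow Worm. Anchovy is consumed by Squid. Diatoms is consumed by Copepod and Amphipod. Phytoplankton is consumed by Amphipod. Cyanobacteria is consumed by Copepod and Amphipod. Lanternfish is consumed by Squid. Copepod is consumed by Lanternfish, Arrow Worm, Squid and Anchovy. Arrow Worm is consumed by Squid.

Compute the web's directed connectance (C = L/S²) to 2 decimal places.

C = 0.17

The web has S = 9 species and L = 14 feeding links.
C = L / S² = 14 / 81 = 0.1728 ≈ 0.17.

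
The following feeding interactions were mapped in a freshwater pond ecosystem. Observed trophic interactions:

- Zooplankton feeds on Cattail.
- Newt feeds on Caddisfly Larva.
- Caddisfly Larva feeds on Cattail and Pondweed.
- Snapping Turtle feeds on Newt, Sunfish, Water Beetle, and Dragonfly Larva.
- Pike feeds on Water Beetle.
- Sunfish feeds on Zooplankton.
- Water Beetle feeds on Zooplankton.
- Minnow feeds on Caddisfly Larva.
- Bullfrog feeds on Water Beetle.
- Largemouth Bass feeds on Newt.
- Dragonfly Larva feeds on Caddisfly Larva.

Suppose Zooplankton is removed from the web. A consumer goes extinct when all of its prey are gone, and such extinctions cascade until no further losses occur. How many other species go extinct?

4

Remove Zooplankton.
Round 1: Water Beetle (all prey gone), Sunfish (all prey gone) → extinct.
Round 2: Bullfrog (all prey gone), Pike (all prey gone) → extinct.
No further losses. Total secondary extinctions: 4.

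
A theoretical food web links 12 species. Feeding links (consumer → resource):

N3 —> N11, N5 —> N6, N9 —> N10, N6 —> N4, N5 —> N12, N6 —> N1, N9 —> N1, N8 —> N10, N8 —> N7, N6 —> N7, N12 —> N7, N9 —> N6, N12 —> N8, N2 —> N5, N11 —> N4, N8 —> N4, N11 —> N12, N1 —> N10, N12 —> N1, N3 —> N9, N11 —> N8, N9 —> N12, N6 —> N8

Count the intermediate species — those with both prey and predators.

7

Intermediate species (has both prey and predators): N8, N1, N6, N12, N9, N11, N5.
Count: 7.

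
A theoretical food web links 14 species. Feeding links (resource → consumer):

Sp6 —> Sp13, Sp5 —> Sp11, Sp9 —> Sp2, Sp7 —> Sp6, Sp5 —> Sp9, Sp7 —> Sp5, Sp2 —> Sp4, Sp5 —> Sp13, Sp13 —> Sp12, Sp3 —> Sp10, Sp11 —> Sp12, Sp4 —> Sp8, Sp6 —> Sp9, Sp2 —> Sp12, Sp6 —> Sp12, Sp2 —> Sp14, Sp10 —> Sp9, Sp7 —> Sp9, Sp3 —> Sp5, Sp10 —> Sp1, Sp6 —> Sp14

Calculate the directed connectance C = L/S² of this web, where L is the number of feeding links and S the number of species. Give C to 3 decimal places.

The web has S = 14 species and L = 21 feeding links.
C = L / S² = 21 / 196 = 0.1071 ≈ 0.107.

C = 0.107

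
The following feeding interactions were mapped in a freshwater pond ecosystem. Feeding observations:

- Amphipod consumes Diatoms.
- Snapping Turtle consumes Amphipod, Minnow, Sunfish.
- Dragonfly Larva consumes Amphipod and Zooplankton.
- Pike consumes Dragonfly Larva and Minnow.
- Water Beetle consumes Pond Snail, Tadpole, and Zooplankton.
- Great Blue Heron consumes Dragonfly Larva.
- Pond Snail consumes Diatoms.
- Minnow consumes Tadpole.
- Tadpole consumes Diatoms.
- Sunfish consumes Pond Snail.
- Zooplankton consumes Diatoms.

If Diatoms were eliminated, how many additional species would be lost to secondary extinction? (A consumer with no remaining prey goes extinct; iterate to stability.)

Remove Diatoms.
Round 1: Tadpole (all prey gone), Zooplankton (all prey gone), Pond Snail (all prey gone), Amphipod (all prey gone) → extinct.
Round 2: Sunfish (all prey gone), Water Beetle (all prey gone), Minnow (all prey gone), Dragonfly Larva (all prey gone) → extinct.
Round 3: Snapping Turtle (all prey gone), Great Blue Heron (all prey gone), Pike (all prey gone) → extinct.
No further losses. Total secondary extinctions: 11.

11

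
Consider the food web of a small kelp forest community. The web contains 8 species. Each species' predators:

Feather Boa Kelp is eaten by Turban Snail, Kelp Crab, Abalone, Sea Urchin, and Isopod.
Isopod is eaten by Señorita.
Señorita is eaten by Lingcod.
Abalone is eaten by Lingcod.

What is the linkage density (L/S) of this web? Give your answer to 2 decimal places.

L/S = 1.00

There are L = 8 links among S = 8 species.
L/S = 8/8 = 1.0000 ≈ 1.00.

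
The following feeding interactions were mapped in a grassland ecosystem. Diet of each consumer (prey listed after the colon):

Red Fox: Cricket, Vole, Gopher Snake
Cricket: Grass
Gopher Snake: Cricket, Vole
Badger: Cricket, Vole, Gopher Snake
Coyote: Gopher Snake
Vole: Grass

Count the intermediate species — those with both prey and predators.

Intermediate species (has both prey and predators): Cricket, Vole, Gopher Snake.
Count: 3.

3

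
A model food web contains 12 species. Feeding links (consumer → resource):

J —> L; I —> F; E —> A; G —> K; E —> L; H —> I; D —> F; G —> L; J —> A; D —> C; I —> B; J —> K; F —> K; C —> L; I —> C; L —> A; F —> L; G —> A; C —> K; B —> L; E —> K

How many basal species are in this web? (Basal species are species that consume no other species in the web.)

2

Basal species (no prey listed): A, K.
Count: 2.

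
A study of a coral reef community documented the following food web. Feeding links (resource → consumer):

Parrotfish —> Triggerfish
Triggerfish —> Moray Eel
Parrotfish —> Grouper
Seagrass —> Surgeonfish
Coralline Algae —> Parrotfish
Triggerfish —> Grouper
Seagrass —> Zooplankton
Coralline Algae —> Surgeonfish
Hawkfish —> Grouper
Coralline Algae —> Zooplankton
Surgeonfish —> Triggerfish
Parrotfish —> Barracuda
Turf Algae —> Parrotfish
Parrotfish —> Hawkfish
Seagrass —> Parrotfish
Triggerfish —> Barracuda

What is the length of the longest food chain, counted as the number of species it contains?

4 species

One longest chain: Coralline Algae → Parrotfish → Triggerfish → Barracuda.
It has 4 species and 3 links.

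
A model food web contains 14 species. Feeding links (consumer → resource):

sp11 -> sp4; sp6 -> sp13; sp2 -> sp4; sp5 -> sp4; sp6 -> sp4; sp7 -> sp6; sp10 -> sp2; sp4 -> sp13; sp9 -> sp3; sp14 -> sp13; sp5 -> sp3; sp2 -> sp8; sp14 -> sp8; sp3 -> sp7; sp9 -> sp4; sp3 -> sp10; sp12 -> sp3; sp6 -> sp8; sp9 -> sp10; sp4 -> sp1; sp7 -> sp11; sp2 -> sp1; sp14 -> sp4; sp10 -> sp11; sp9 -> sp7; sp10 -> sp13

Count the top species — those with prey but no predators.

4

Top species (has prey, but nothing eats it): sp14, sp5, sp9, sp12.
Count: 4.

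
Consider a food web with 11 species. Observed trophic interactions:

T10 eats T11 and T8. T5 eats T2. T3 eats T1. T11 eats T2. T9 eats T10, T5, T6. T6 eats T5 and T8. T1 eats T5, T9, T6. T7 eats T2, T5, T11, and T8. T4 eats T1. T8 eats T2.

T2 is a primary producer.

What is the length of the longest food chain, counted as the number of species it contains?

One longest chain: T2 → T8 → T10 → T9 → T1 → T3.
It has 6 species and 5 links.

6 species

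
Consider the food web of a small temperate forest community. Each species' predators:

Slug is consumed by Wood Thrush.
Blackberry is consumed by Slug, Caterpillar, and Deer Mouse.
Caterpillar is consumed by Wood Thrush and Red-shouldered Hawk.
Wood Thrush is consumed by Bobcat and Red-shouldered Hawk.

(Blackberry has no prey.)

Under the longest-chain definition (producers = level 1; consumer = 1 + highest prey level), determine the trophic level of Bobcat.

Blackberry is a producer → level 1.
Slug eats Blackberry → level 2.
Wood Thrush eats Slug (level 2); other prey at levels: Caterpillar 2 → level 3.
Bobcat eats Wood Thrush → level 4.

Trophic level 4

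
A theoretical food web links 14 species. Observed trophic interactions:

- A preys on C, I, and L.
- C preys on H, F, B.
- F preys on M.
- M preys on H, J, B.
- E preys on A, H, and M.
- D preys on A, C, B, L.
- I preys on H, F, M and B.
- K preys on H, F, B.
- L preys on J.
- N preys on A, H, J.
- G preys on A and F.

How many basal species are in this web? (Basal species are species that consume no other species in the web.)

Basal species (no prey listed): H, B, J.
Count: 3.

3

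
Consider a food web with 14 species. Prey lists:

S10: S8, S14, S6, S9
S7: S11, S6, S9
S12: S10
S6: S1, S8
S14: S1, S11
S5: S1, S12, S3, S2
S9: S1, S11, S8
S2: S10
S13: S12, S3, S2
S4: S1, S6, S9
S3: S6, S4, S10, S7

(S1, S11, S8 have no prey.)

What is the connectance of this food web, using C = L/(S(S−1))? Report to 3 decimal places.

The web has S = 14 species and L = 30 feeding links.
C = L / (S(S−1)) = 30 / 182 = 0.1648 ≈ 0.165.

C = 0.165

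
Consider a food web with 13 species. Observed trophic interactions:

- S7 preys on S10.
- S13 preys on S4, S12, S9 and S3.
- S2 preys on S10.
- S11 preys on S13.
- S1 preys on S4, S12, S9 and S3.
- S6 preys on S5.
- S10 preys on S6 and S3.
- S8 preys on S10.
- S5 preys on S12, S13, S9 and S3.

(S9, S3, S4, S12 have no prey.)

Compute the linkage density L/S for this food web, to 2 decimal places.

L/S = 1.46

There are L = 19 links among S = 13 species.
L/S = 19/13 = 1.4615 ≈ 1.46.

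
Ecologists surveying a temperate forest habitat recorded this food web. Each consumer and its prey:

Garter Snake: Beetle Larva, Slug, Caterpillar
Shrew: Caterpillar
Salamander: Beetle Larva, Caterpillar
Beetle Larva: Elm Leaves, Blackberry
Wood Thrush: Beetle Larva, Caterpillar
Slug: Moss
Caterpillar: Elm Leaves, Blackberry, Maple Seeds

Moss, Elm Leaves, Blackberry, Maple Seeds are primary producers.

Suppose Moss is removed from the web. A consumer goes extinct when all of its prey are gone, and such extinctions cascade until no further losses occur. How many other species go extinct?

1

Remove Moss.
Round 1: Slug (all prey gone) → extinct.
No further losses. Total secondary extinctions: 1.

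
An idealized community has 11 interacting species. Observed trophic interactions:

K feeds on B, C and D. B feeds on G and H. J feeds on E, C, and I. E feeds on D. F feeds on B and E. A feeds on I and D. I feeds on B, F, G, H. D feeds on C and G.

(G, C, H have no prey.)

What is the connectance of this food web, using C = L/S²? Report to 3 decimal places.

The web has S = 11 species and L = 19 feeding links.
C = L / S² = 19 / 121 = 0.1570 ≈ 0.157.

C = 0.157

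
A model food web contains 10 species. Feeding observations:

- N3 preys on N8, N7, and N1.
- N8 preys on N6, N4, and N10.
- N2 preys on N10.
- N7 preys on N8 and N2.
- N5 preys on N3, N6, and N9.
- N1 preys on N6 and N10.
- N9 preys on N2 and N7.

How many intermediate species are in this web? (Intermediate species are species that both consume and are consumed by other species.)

6

Intermediate species (has both prey and predators): N2, N8, N1, N7, N9, N3.
Count: 6.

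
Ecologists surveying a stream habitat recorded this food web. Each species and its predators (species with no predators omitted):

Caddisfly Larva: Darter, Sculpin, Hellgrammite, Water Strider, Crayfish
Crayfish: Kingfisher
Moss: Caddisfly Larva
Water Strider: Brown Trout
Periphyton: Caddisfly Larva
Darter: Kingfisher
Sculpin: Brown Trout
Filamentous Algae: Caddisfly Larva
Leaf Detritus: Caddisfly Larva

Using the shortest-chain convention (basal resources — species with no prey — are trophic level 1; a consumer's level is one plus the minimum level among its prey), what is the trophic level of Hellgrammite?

Trophic level 3

Moss has no prey (basal) → level 1.
Caddisfly Larva eats Moss → level 2.
Hellgrammite eats Caddisfly Larva → level 3.
No prey of Hellgrammite is below level 2, so 3 is the minimum.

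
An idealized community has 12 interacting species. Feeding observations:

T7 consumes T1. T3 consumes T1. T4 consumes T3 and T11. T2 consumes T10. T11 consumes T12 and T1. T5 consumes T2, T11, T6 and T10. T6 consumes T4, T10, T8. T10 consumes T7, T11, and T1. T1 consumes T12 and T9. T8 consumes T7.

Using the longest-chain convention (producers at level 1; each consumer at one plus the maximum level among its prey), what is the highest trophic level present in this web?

6

Producers (level 1): T9, T12.
T9 → T1 → T7 → T10 → T6 → T5 gives T5 level 6.
No species has a prey at level 6, so no species reaches level 7.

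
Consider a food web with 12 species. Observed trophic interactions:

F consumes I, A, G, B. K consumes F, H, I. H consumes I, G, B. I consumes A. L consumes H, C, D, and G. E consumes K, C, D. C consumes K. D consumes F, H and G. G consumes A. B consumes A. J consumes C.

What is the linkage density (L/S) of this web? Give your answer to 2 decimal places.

There are L = 25 links among S = 12 species.
L/S = 25/12 = 2.0833 ≈ 2.08.

L/S = 2.08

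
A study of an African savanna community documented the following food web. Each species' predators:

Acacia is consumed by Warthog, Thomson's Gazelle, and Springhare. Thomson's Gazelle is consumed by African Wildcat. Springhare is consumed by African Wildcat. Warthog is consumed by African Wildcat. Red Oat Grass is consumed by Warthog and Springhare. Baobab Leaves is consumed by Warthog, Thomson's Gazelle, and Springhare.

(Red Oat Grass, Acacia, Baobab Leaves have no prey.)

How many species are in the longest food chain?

One longest chain: Red Oat Grass → Springhare → African Wildcat.
It has 3 species and 2 links.

3 species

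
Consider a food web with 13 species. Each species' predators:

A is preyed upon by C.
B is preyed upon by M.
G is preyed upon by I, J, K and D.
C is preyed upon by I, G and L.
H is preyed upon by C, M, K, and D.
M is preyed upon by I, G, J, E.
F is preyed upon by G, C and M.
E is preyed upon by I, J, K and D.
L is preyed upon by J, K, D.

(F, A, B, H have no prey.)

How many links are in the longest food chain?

3 links

One longest chain: F → C → L → J.
It has 4 species and 3 links.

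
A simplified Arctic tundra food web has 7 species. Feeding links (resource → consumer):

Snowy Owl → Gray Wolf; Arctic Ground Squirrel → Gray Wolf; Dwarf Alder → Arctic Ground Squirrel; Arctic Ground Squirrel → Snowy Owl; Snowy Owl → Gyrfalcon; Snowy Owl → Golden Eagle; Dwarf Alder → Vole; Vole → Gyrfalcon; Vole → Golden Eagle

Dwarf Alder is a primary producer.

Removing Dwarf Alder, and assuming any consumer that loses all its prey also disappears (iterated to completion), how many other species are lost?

6

Remove Dwarf Alder.
Round 1: Arctic Ground Squirrel (all prey gone), Vole (all prey gone) → extinct.
Round 2: Snowy Owl (all prey gone) → extinct.
Round 3: Golden Eagle (all prey gone), Gyrfalcon (all prey gone), Gray Wolf (all prey gone) → extinct.
No further losses. Total secondary extinctions: 6.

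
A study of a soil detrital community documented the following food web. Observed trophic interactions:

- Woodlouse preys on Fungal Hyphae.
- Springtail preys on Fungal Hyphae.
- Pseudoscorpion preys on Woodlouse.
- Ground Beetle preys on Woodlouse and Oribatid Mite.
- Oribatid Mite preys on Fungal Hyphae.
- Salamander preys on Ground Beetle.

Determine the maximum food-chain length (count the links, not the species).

3 links

One longest chain: Fungal Hyphae → Oribatid Mite → Ground Beetle → Salamander.
It has 4 species and 3 links.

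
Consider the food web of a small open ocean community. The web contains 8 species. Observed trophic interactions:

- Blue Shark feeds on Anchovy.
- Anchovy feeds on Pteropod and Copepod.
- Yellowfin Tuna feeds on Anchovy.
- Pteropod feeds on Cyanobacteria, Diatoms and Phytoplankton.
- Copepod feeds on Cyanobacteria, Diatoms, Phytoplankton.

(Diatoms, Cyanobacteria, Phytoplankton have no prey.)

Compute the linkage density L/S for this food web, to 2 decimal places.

There are L = 10 links among S = 8 species.
L/S = 10/8 = 1.2500 ≈ 1.25.

L/S = 1.25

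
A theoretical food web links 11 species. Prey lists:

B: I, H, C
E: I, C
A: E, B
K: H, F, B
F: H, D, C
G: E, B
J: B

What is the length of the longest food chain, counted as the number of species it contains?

One longest chain: I → E → A.
It has 3 species and 2 links.

3 species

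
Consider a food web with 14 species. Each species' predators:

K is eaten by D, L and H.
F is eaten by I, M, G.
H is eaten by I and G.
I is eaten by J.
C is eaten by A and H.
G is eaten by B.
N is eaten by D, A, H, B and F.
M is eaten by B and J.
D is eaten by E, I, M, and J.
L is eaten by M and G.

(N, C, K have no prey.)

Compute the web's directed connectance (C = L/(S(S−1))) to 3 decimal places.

The web has S = 14 species and L = 25 feeding links.
C = L / (S(S−1)) = 25 / 182 = 0.1374 ≈ 0.137.

C = 0.137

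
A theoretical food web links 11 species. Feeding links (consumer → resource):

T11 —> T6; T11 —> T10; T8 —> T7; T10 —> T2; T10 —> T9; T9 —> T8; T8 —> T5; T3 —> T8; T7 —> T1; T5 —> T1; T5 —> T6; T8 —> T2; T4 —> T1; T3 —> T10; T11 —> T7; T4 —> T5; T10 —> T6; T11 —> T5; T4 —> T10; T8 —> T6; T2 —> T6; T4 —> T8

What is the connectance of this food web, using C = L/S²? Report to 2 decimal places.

C = 0.18

The web has S = 11 species and L = 22 feeding links.
C = L / S² = 22 / 121 = 0.1818 ≈ 0.18.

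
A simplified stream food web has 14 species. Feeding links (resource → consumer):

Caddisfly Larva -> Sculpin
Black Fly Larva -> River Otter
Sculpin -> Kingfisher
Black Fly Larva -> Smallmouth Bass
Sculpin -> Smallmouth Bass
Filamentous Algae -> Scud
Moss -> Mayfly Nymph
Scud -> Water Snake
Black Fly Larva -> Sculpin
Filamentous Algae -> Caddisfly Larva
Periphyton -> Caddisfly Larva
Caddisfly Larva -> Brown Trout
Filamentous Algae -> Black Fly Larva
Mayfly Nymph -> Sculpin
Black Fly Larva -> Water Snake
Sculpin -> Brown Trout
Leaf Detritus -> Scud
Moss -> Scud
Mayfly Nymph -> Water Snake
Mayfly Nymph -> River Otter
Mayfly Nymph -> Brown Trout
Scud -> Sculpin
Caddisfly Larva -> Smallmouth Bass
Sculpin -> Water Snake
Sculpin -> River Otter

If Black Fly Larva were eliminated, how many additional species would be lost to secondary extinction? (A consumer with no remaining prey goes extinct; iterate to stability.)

Remove Black Fly Larva.
Every predator of it retains at least one other prey: Sculpin still has Mayfly Nymph, Scud, Caddisfly Larva; River Otter still has Mayfly Nymph, Sculpin; Smallmouth Bass still has Caddisfly Larva, Sculpin; Water Snake still has Mayfly Nymph, Scud, Sculpin.
No consumer loses all prey, so no secondary extinctions occur.

0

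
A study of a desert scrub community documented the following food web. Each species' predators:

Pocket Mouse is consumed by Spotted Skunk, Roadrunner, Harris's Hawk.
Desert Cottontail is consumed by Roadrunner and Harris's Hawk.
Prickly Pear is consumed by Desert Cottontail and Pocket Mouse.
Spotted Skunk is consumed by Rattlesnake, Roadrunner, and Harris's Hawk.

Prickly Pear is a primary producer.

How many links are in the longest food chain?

3 links

One longest chain: Prickly Pear → Pocket Mouse → Spotted Skunk → Roadrunner.
It has 4 species and 3 links.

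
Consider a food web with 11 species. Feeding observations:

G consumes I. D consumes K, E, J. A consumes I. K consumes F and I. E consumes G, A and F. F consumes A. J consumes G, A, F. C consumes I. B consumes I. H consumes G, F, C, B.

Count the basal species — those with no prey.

1

Basal species (no prey listed): I.
Count: 1.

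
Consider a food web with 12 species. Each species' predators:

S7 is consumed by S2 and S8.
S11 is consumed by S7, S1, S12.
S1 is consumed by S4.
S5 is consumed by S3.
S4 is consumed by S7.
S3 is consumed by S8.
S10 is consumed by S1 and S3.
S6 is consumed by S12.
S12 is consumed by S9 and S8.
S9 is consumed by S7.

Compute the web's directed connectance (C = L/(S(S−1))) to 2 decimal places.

The web has S = 12 species and L = 15 feeding links.
C = L / (S(S−1)) = 15 / 132 = 0.1136 ≈ 0.11.

C = 0.11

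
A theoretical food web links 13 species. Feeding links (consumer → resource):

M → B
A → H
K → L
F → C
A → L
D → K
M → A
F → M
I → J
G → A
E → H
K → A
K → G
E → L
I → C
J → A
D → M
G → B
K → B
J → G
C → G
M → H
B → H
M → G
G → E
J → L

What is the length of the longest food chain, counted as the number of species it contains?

One longest chain: L → A → G → K → D.
It has 5 species and 4 links.

5 species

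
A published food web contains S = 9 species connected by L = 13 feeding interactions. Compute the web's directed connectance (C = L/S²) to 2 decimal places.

The web has S = 9 species and L = 13 feeding links.
C = L / S² = 13 / 81 = 0.1605 ≈ 0.16.

C = 0.16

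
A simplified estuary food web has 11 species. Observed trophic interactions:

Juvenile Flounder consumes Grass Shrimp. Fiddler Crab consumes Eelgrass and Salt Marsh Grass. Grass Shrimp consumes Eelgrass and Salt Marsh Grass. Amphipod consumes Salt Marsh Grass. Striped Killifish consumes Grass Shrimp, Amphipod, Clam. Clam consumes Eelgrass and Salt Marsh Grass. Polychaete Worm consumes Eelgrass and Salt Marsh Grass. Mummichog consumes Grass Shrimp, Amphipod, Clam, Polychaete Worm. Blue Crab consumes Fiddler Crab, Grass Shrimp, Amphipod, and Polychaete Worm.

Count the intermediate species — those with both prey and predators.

5

Intermediate species (has both prey and predators): Polychaete Worm, Amphipod, Grass Shrimp, Clam, Fiddler Crab.
Count: 5.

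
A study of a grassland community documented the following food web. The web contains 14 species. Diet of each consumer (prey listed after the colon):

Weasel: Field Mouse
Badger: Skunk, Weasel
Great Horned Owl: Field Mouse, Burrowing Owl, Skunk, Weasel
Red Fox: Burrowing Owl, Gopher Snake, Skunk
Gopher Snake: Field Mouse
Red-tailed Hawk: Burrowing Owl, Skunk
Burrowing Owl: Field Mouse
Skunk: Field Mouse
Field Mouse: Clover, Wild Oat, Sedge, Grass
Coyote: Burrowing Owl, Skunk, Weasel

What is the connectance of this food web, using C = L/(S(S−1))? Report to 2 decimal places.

The web has S = 14 species and L = 22 feeding links.
C = L / (S(S−1)) = 22 / 182 = 0.1209 ≈ 0.12.

C = 0.12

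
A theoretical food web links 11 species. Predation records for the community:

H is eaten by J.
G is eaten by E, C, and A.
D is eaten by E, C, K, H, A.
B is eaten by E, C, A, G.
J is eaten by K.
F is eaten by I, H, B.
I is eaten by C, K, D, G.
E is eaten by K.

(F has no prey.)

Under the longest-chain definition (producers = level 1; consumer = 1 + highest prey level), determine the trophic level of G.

Trophic level 3

F is a producer → level 1.
B eats F → level 2.
G eats B (level 2); other prey at levels: I 2 → level 3.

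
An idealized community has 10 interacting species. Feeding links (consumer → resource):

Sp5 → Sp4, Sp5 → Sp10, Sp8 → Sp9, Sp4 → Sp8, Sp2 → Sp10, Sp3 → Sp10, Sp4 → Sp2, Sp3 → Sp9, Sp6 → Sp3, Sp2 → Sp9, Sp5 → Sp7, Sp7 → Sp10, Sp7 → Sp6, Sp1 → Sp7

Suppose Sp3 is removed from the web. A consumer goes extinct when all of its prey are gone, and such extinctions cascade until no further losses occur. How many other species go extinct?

Remove Sp3.
Round 1: Sp6 (all prey gone) → extinct.
No further losses. Total secondary extinctions: 1.

1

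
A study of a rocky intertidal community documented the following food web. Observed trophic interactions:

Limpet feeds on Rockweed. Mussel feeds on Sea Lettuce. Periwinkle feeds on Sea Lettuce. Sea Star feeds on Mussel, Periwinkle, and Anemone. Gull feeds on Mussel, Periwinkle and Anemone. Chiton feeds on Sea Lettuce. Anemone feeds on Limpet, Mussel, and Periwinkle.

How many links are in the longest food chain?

3 links

One longest chain: Sea Lettuce → Periwinkle → Anemone → Gull.
It has 4 species and 3 links.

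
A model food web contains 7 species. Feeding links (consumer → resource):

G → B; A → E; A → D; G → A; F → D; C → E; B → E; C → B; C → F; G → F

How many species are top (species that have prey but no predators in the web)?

2

Top species (has prey, but nothing eats it): C, G.
Count: 2.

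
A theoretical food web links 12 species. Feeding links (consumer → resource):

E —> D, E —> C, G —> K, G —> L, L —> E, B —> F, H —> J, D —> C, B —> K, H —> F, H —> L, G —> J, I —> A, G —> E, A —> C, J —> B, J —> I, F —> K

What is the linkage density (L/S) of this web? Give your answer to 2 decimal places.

There are L = 18 links among S = 12 species.
L/S = 18/12 = 1.5000 ≈ 1.50.

L/S = 1.50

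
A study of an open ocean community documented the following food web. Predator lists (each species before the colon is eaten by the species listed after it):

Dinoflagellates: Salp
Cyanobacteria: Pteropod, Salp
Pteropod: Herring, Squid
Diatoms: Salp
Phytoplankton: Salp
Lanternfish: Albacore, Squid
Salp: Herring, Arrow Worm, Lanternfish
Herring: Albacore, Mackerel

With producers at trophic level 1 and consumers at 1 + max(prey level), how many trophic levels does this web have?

Producers (level 1): Cyanobacteria, Dinoflagellates, Phytoplankton, Diatoms.
Cyanobacteria → Salp → Lanternfish → Albacore gives Albacore level 4.
No species has a prey at level 4, so no species reaches level 5.

4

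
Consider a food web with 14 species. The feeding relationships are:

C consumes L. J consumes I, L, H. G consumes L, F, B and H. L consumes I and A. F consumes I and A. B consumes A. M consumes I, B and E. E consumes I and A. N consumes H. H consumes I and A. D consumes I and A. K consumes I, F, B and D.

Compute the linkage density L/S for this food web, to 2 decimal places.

L/S = 1.93

There are L = 27 links among S = 14 species.
L/S = 27/14 = 1.9286 ≈ 1.93.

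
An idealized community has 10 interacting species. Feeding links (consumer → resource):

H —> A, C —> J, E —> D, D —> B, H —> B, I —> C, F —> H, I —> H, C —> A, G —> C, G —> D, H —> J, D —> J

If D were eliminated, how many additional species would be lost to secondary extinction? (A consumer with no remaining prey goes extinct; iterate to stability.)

Remove D.
Round 1: E (all prey gone) → extinct.
No further losses. Total secondary extinctions: 1.

1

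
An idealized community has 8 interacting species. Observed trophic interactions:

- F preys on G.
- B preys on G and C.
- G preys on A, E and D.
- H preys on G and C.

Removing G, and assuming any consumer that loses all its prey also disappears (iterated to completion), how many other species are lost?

Remove G.
Round 1: F (all prey gone) → extinct.
No further losses. Total secondary extinctions: 1.

1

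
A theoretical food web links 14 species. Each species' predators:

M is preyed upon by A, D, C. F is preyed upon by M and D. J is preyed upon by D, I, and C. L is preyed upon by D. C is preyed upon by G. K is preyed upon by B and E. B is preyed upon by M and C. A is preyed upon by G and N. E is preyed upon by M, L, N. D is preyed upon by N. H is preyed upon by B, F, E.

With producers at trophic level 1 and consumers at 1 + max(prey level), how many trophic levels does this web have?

Producers (level 1): K, H, J.
K → E → M → A → G gives G level 5.
No species has a prey at level 5, so no species reaches level 6.

5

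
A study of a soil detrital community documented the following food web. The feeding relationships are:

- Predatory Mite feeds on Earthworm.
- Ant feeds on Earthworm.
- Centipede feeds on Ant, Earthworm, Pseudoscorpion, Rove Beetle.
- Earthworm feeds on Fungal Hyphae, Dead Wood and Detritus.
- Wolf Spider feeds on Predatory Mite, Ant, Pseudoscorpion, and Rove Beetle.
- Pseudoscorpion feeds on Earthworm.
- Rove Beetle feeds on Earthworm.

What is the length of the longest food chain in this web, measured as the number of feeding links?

One longest chain: Detritus → Earthworm → Pseudoscorpion → Wolf Spider.
It has 4 species and 3 links.

3 links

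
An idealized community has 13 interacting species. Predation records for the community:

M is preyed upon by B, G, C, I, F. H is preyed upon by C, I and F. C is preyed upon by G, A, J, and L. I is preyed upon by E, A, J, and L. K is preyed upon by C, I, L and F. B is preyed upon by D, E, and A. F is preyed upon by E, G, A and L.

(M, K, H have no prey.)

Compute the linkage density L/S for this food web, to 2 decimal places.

There are L = 27 links among S = 13 species.
L/S = 27/13 = 2.0769 ≈ 2.08.

L/S = 2.08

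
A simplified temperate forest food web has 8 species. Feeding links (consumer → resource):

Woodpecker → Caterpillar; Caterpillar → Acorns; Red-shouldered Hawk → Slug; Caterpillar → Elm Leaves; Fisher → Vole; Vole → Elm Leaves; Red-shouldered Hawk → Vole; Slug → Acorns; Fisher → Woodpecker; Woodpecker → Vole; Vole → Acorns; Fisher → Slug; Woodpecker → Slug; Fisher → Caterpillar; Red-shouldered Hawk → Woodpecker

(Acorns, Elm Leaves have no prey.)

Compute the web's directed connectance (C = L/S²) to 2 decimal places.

C = 0.23

The web has S = 8 species and L = 15 feeding links.
C = L / S² = 15 / 64 = 0.2344 ≈ 0.23.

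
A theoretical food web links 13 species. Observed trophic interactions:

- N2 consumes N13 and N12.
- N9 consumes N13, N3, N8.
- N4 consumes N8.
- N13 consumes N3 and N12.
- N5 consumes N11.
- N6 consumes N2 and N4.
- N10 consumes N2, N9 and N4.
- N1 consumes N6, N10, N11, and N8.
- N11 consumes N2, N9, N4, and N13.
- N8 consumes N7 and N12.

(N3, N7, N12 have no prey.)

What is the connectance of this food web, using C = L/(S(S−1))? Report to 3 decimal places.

The web has S = 13 species and L = 24 feeding links.
C = L / (S(S−1)) = 24 / 156 = 0.1538 ≈ 0.154.

C = 0.154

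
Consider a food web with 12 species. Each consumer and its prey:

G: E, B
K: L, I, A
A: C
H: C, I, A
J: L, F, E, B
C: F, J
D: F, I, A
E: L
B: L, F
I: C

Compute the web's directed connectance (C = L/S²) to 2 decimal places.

The web has S = 12 species and L = 22 feeding links.
C = L / S² = 22 / 144 = 0.1528 ≈ 0.15.

C = 0.15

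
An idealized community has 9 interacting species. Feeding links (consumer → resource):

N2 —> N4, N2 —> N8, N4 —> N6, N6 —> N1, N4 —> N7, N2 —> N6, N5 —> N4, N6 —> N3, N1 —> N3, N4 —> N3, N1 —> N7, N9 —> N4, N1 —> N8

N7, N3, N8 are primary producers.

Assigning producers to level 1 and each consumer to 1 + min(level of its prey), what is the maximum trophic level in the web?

3

Producers (level 1): N7, N3, N8.
Following each consumer down to its lowest-level prey: N7 → N4 → N9 (levels 1 through 3).
All prey of N9 (N4 2) are at level 2 or above, so N9 is at level 1 + 2 = 3.
Every consumer has at least one prey at level 2 or below, so none exceeds level 3.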